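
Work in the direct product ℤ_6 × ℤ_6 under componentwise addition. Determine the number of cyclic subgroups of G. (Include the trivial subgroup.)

20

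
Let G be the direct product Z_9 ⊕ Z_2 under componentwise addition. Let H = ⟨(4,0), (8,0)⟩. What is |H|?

|⟨(4,0)⟩| = 9 and |⟨(8,0)⟩| = 9, so |H| is a multiple of lcm(9, 9) = 9 and divides |G| = 18.
Closing under the operation: H = {(0,0), (1,0), (2,0), (3,0), (4,0), (5,0), (6,0), (7,0), (8,0)}, so |H| = 9.

9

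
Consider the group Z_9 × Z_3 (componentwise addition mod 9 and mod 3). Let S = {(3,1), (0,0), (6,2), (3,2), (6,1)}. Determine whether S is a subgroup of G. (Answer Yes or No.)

No

|S| = 5 does not divide |G| = 27, so by Lagrange S is not a subgroup.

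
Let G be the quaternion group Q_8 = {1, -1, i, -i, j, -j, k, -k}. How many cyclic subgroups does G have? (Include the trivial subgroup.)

Each element a generates a cyclic subgroup ⟨a⟩; distinct elements may generate the same one (a cyclic group of order d has φ(d) generators).
Cyclic subgroups by order — order 1: 1; order 2: 1; order 4: 3.
Total: 5.

5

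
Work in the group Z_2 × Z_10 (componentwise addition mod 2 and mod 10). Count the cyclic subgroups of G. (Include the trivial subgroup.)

8

A cyclic subgroup of order d is generated by each of its φ(d) elements of order d, so the cyclic subgroups of order d number (#elements of order d)/φ(d).
Cyclic subgroups by order — order 1: 1; order 2: 3; order 5: 1; order 10: 3.
Total: 8.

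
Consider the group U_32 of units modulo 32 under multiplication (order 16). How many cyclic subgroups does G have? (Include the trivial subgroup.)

Each element a generates a cyclic subgroup ⟨a⟩; distinct elements may generate the same one (a cyclic group of order d has φ(d) generators).
Cyclic subgroups by order — order 1: 1; order 2: 3; order 4: 2; order 8: 2.
Total: 8.

8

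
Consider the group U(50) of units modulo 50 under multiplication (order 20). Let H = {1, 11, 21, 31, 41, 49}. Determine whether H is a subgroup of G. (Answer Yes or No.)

|H| = 6 does not divide |G| = 20, so by Lagrange H is not a subgroup.

No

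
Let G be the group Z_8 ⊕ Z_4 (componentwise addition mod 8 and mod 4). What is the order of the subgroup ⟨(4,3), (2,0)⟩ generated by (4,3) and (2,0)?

|⟨(4,3)⟩| = 4 and |⟨(2,0)⟩| = 4, so |H| is a multiple of lcm(4, 4) = 4 and divides |G| = 32.
Closing under the operation: H = {(0,0), (0,1), (0,2), (0,3), (2,0), (2,1), (2,2), (2,3), (4,0), (4,1), (4,2), (4,3), (6,0), (6,1), (6,2), (6,3)}, so |H| = 16.

16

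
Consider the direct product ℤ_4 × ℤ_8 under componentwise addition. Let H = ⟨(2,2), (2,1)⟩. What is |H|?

16

|⟨(2,2)⟩| = 4 and |⟨(2,1)⟩| = 8, so |H| is a multiple of lcm(4, 8) = 8 and divides |G| = 32.
Closing under the operation: H = {(0,0), (0,1), (0,2), (0,3), (0,4), (0,5), (0,6), (0,7), (2,0), (2,1), (2,2), (2,3), (2,4), (2,5), (2,6), (2,7)}, so |H| = 16.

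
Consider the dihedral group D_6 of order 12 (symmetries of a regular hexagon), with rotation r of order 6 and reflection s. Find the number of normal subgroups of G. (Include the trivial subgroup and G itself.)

7

G has 16 subgroups. Checking conjugation-invariance by order — order 1: 1/1 normal; order 2: 1/7 normal; order 3: 1/1 normal; order 4: 0/3 normal; order 6: 3/3 normal; order 12: 1/1 normal.
Total normal subgroups: 7.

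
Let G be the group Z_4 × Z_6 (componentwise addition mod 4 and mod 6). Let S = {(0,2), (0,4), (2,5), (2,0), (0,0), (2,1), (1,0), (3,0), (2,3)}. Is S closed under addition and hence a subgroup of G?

|S| = 9 does not divide |G| = 24, so by Lagrange S is not a subgroup.

No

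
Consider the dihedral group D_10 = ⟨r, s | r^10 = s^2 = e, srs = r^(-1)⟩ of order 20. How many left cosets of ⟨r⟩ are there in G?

2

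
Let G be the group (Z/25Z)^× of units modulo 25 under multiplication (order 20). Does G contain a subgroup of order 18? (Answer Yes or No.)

18 does not divide |G| = 20, so by Lagrange no subgroup of order 18 exists.

No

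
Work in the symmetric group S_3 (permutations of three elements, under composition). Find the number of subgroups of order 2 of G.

3

|G| = 6 and 2 | 6, so subgroups of order 2 are possible by Lagrange.
The subgroups of order 2 are: {e, (1 2)}; {e, (1 3)}; {e, (2 3)}.
So G has 3 subgroups of order 2.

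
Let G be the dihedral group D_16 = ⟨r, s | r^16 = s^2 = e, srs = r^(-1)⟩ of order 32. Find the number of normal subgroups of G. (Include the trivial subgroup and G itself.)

G has 36 subgroups. Checking conjugation-invariance by order — order 1: 1/1 normal; order 2: 1/17 normal; order 4: 1/9 normal; order 8: 1/5 normal; order 16: 3/3 normal; order 32: 1/1 normal.
Total normal subgroups: 8.

8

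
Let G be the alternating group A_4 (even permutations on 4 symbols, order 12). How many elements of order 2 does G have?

3

The elements of order 2 are: (1 2)(3 4), (1 3)(2 4), (1 4)(2 3).
That's 3.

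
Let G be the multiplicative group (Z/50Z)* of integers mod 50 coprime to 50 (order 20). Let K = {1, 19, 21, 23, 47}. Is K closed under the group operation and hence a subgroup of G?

No

19 ∈ K but its inverse 29 ∉ K, so K is not a subgroup.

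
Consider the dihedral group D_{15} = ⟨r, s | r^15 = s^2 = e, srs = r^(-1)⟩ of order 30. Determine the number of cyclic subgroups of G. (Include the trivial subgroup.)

19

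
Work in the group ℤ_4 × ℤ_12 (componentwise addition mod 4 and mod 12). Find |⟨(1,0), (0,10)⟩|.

24

|⟨(1,0)⟩| = 4 and |⟨(0,10)⟩| = 6, so |H| is a multiple of lcm(4, 6) = 12 and divides |G| = 48.
Closing under the operation: H = {(0,0), (0,2), (0,4), (0,6), (0,8), (0,10), (1,0), (1,2), (1,4), (1,6), (1,8), (1,10), (2,0), (2,2), (2,4), (2,6), (2,8), (2,10), (3,0), (3,2), (3,4), (3,6), (3,8), (3,10)}, so |H| = 24.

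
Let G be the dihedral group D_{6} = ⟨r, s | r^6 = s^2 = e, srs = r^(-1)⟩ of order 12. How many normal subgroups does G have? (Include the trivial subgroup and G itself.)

G has 16 subgroups. Checking conjugation-invariance by order — order 1: 1/1 normal; order 2: 1/7 normal; order 3: 1/1 normal; order 4: 0/3 normal; order 6: 3/3 normal; order 12: 1/1 normal.
Total normal subgroups: 7.

7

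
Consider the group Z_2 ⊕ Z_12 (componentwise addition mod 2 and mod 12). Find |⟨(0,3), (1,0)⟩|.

|⟨(0,3)⟩| = 4 and |⟨(1,0)⟩| = 2, so |H| is a multiple of lcm(4, 2) = 4 and divides |G| = 24.
Closing under the operation: H = {(0,0), (0,3), (0,6), (0,9), (1,0), (1,3), (1,6), (1,9)}, so |H| = 8.

8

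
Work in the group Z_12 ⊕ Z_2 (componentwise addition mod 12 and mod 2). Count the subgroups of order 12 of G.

3

|G| = 24 and 12 | 24, so subgroups of order 12 are possible by Lagrange.
The subgroups of order 12 are: {(0,0), (0,1), (2,0), (2,1), (4,0), (4,1), (6,0), (6,1), (8,0), (8,1), (10,0), (10,1)}; {(0,0), (1,0), (2,0), (3,0), (4,0), (5,0), (6,0), (7,0), (8,0), (9,0), (10,0), (11,0)}; {(0,0), (1,1), (2,0), (3,1), (4,0), (5,1), (6,0), (7,1), (8,0), (9,1), (10,0), (11,1)}.
So G has 3 subgroups of order 12.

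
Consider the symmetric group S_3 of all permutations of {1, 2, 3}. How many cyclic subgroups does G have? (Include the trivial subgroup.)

5

Each element a generates a cyclic subgroup ⟨a⟩; distinct elements may generate the same one (a cyclic group of order d has φ(d) generators).
Cyclic subgroups by order — order 1: 1; order 2: 3; order 3: 1.
Total: 5.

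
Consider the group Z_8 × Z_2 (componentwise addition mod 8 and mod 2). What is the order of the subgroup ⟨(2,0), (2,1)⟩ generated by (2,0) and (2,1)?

|⟨(2,0)⟩| = 4 and |⟨(2,1)⟩| = 4, so |H| is a multiple of lcm(4, 4) = 4 and divides |G| = 16.
Closing under the operation: H = {(0,0), (0,1), (2,0), (2,1), (4,0), (4,1), (6,0), (6,1)}, so |H| = 8.

8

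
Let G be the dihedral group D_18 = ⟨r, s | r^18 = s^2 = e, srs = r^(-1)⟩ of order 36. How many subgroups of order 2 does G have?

|G| = 36 and 2 | 36, so subgroups of order 2 are possible by Lagrange.
The subgroups of order 2 are: {e, r^10s}; {e, r^11s}; {e, r^12s}; {e, r^13s}; … (19 in all).
So G has 19 subgroups of order 2.

19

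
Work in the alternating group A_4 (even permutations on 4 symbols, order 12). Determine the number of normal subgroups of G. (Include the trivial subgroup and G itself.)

G has 10 subgroups. Checking conjugation-invariance by order — order 1: 1/1 normal; order 2: 0/3 normal; order 3: 0/4 normal; order 4: 1/1 normal; order 12: 1/1 normal.
Total normal subgroups: 3.

3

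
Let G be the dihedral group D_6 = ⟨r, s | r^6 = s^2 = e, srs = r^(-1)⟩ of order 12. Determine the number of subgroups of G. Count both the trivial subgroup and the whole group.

|G| = 12, so by Lagrange every subgroup order divides 12. Divisors: 1, 2, 3, 4, 6, 12.
Subgroups by order — order 1: 1; order 2: 7; order 3: 1; order 4: 3; order 6: 3; order 12: 1.
Total: 1 + 7 + 1 + 3 + 3 + 1 = 16.

16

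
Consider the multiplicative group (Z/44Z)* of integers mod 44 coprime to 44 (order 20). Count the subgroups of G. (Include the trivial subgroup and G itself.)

10

|G| = 20, so by Lagrange every subgroup order divides 20. Divisors: 1, 2, 4, 5, 10, 20.
Subgroups by order — order 1: 1; order 2: 3; order 4: 1; order 5: 1; order 10: 3; order 20: 1.
Total: 1 + 3 + 1 + 1 + 3 + 1 = 10.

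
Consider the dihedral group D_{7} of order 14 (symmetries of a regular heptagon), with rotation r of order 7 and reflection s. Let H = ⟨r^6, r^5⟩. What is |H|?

7

|⟨r^6⟩| = 7 and |⟨r^5⟩| = 7, so |H| is a multiple of lcm(7, 7) = 7 and divides |G| = 14.
Closing under the operation: H = {e, r, r^2, r^3, r^4, r^5, r^6}, so |H| = 7.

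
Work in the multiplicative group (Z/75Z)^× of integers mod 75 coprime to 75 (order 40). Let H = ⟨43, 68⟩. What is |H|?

8

|⟨43⟩| = 4 and |⟨68⟩| = 4, so |H| is a multiple of lcm(4, 4) = 4 and divides |G| = 40.
Closing under the operation: H = {1, 7, 26, 32, 43, 49, 68, 74}, so |H| = 8.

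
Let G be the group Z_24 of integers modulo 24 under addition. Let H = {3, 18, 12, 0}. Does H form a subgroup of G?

3 ∈ H but its inverse 21 ∉ H, so H is not a subgroup.

No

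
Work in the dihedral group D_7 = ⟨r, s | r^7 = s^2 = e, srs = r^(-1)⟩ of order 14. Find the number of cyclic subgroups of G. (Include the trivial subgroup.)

A cyclic subgroup of order d is generated by each of its φ(d) elements of order d, so the cyclic subgroups of order d number (#elements of order d)/φ(d).
Cyclic subgroups by order — order 1: 1; order 2: 7; order 7: 1.
Total: 9.

9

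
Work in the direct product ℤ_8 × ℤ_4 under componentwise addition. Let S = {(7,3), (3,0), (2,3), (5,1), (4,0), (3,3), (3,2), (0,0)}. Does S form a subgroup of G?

No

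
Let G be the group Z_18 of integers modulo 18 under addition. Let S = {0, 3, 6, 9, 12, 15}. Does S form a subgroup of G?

Yes

|S| = 6 divides |G| = 18, consistent with Lagrange.
S contains the identity, every element's inverse is in S, and S is closed under +: it is a subgroup.
In fact S = ⟨3⟩.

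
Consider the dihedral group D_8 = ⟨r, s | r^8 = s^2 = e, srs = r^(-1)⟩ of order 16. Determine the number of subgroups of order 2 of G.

9

|G| = 16 and 2 | 16, so subgroups of order 2 are possible by Lagrange.
The subgroups of order 2 are: {e, r^2s}; {e, r^3s}; {e, r^4}; {e, r^4s}; … (9 in all).
So G has 9 subgroups of order 2.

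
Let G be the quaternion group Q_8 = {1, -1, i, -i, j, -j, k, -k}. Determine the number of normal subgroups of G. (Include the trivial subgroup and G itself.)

6

G has 6 subgroups. Checking conjugation-invariance by order — order 1: 1/1 normal; order 2: 1/1 normal; order 4: 3/3 normal; order 8: 1/1 normal.
Total normal subgroups: 6.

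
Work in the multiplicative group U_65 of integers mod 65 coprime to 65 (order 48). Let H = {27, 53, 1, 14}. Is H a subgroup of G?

|H| = 4 divides |G| = 48, consistent with Lagrange.
H contains the identity, every element's inverse is in H, and H is closed under ·: it is a subgroup.
In fact H = ⟨27⟩.

Yes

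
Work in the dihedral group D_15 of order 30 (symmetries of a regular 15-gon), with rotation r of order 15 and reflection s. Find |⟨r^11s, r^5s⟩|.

10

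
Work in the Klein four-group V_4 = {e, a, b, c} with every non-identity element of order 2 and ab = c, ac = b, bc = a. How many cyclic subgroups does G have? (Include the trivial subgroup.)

Each element a generates a cyclic subgroup ⟨a⟩; distinct elements may generate the same one (a cyclic group of order d has φ(d) generators).
Cyclic subgroups by order — order 1: 1; order 2: 3.
Total: 4.

4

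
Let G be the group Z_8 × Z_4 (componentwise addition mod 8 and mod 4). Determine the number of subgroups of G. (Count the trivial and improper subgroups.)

|G| = 32, so by Lagrange every subgroup order divides 32. Divisors: 1, 2, 4, 8, 16, 32.
Subgroups by order — order 1: 1; order 2: 3; order 4: 7; order 8: 7; order 16: 3; order 32: 1.
Total: 1 + 3 + 7 + 7 + 3 + 1 = 22.

22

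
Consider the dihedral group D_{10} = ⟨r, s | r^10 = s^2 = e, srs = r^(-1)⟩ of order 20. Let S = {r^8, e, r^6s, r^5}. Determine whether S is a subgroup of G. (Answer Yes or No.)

No

r^8 ∈ S but its inverse r^2 ∉ S, so S is not a subgroup.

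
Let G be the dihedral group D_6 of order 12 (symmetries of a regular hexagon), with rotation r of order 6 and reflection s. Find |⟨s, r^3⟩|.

4

|⟨s⟩| = 2 and |⟨r^3⟩| = 2, so |H| is a multiple of lcm(2, 2) = 2 and divides |G| = 12.
Closing under the operation: H = {e, r^3, s, r^3s}, so |H| = 4.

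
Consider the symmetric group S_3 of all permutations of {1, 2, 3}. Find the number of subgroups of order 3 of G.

|G| = 6 and 3 | 6, so subgroups of order 3 are possible by Lagrange.
The subgroups of order 3 are: {e, (1 2 3), (1 3 2)}.
So G has 1 subgroup of order 3.

1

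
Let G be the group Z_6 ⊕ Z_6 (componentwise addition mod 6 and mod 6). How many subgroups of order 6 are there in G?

|G| = 36 and 6 | 36, so subgroups of order 6 are possible by Lagrange.
The subgroups of order 6 are: {(0,0), (0,1), (0,2), (0,3), (0,4), (0,5)}; {(0,0), (0,2), (0,4), (3,0), (3,2), (3,4)}; {(0,0), (0,2), (0,4), (3,1), (3,3), (3,5)}; {(0,0), (0,3), (2,0), (2,3), (4,0), (4,3)}; … (12 in all).
So G has 12 subgroups of order 6.

12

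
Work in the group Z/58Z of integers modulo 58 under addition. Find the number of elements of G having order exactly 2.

1

In a cyclic group of order 58, the number of elements of order d (for d | 58) is φ(d).
φ(2) = 1.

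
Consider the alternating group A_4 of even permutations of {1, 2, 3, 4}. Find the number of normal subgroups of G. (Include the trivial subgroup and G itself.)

G has 10 subgroups. Checking conjugation-invariance by order — order 1: 1/1 normal; order 2: 0/3 normal; order 3: 0/4 normal; order 4: 1/1 normal; order 12: 1/1 normal.
Total normal subgroups: 3.

3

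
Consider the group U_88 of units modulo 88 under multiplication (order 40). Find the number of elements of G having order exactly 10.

Enumerating element orders in G gives 28 elements of order 10.

28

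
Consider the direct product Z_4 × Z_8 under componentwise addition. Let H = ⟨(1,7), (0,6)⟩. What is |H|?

16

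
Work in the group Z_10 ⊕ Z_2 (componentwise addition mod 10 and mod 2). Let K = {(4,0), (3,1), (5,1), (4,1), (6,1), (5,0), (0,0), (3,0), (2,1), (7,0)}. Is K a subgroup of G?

No

(4,0) ∈ K but its inverse (6,0) ∉ K, so K is not a subgroup.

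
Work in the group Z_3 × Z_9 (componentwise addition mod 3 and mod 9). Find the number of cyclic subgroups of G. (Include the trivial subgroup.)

8

Each element a generates a cyclic subgroup ⟨a⟩; distinct elements may generate the same one (a cyclic group of order d has φ(d) generators).
Cyclic subgroups by order — order 1: 1; order 3: 4; order 9: 3.
Total: 8.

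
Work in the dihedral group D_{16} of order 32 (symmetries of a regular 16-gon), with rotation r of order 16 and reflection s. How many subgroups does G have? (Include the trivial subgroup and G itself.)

|G| = 32, so by Lagrange every subgroup order divides 32. Divisors: 1, 2, 4, 8, 16, 32.
Subgroups by order — order 1: 1; order 2: 17; order 4: 9; order 8: 5; order 16: 3; order 32: 1.
Total: 1 + 17 + 9 + 5 + 3 + 1 = 36.

36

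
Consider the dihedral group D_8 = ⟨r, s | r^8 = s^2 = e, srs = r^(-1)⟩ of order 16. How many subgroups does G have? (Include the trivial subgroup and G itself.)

|G| = 16, so by Lagrange every subgroup order divides 16. Divisors: 1, 2, 4, 8, 16.
Subgroups by order — order 1: 1; order 2: 9; order 4: 5; order 8: 3; order 16: 1.
Total: 1 + 9 + 5 + 3 + 1 = 19.

19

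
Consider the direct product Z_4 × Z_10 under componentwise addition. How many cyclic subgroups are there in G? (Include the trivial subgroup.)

A cyclic subgroup of order d is generated by each of its φ(d) elements of order d, so the cyclic subgroups of order d number (#elements of order d)/φ(d).
Cyclic subgroups by order — order 1: 1; order 2: 3; order 4: 2; order 5: 1; order 10: 3; order 20: 2.
Total: 12.

12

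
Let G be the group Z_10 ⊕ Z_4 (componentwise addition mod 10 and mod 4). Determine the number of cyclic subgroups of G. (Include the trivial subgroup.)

12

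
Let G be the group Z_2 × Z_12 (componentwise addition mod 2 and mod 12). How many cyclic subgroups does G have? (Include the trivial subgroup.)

12

Group the elements of G by the cyclic subgroup they generate; each cyclic subgroup of order d accounts for φ(d) elements.
Cyclic subgroups by order — order 1: 1; order 2: 3; order 3: 1; order 4: 2; order 6: 3; order 12: 2.
Total: 12.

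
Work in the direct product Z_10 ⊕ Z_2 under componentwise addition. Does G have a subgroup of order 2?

Yes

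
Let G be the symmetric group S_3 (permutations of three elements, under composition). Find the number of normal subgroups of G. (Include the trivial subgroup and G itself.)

G has 6 subgroups. Checking conjugation-invariance by order — order 1: 1/1 normal; order 2: 0/3 normal; order 3: 1/1 normal; order 6: 1/1 normal.
Total normal subgroups: 3.

3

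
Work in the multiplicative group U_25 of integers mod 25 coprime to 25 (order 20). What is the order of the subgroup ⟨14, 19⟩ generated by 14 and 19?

|⟨14⟩| = 10 and |⟨19⟩| = 10, so |H| is a multiple of lcm(10, 10) = 10 and divides |G| = 20.
Closing under the operation: H = {1, 4, 6, 9, 11, 14, 16, 19, 21, 24}, so |H| = 10.

10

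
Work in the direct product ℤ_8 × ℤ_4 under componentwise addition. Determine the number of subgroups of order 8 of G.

7

|G| = 32 and 8 | 32, so subgroups of order 8 are possible by Lagrange.
The subgroups of order 8 are: {(0,0), (0,1), (0,2), (0,3), (4,0), (4,1), (4,2), (4,3)}; {(0,0), (0,2), (2,0), (2,2), (4,0), (4,2), (6,0), (6,2)}; {(0,0), (0,2), (2,1), (2,3), (4,0), (4,2), (6,1), (6,3)}; {(0,0), (1,0), (2,0), (3,0), (4,0), (5,0), (6,0), (7,0)}; … (7 in all).
So G has 7 subgroups of order 8.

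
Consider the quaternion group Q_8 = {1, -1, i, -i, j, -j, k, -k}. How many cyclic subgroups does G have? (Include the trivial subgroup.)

5

Group the elements of G by the cyclic subgroup they generate; each cyclic subgroup of order d accounts for φ(d) elements.
Cyclic subgroups by order — order 1: 1; order 2: 1; order 4: 3.
Total: 5.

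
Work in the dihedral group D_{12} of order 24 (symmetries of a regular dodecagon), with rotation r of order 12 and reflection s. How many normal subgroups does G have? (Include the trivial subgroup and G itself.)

G has 34 subgroups. Checking conjugation-invariance by order — order 1: 1/1 normal; order 2: 1/13 normal; order 3: 1/1 normal; order 4: 1/7 normal; order 6: 1/5 normal; order 8: 0/3 normal; order 12: 3/3 normal; order 24: 1/1 normal.
Total normal subgroups: 9.

9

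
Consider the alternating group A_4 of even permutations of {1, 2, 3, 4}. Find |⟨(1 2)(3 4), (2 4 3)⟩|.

12

|⟨(1 2)(3 4)⟩| = 2 and |⟨(2 4 3)⟩| = 3, so |H| is a multiple of lcm(2, 3) = 6 and divides |G| = 12.
Closing {(1 2)(3 4), (2 4 3)} under the group operation gives all of G, so |H| = 12.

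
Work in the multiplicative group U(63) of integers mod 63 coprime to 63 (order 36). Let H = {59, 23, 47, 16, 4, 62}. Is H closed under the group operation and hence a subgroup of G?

The identity 1 ∉ H, so H is not a subgroup.

No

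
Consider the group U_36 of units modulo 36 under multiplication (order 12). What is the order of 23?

6

Compute successive powers of 23 mod 36: 23, 25, 35, 13, 11, 1; 23^6 ≡ 1 (mod 36).
So |⟨23⟩| = 6.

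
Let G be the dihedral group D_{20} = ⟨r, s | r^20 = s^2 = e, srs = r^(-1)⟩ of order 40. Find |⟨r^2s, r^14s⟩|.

10

|⟨r^2s⟩| = 2 and |⟨r^14s⟩| = 2, so |H| is a multiple of lcm(2, 2) = 2 and divides |G| = 40.
Closing under the operation: H = {e, r^4, r^8, r^12, r^16, r^2s, r^6s, r^10s, r^14s, r^18s}, so |H| = 10.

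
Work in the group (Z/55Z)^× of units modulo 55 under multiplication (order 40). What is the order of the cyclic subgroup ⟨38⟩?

20

Compute successive powers of 38 mod 55: 38, 14, 37, 31, 23, 49, 47, 26, …; 38^20 ≡ 1 (mod 55).
So |⟨38⟩| = 20.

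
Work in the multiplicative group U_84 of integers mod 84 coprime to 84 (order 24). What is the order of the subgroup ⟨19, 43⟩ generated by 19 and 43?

|⟨19⟩| = 6 and |⟨43⟩| = 2, so |H| is a multiple of lcm(6, 2) = 6 and divides |G| = 24.
Closing under the operation: H = {1, 13, 19, 25, 31, 37, 43, 55, 61, 67, 73, 79}, so |H| = 12.

12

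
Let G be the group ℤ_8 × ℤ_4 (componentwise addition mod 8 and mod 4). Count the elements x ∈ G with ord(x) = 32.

0

An element (a,b) has order lcm(ord(a), ord(b)); count pairs with lcm equal to 32.
Enumerating gives 0 such elements.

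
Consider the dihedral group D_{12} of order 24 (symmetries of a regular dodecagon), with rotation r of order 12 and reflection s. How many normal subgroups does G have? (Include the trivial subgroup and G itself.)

9

G has 34 subgroups. Checking conjugation-invariance by order — order 1: 1/1 normal; order 2: 1/13 normal; order 3: 1/1 normal; order 4: 1/7 normal; order 6: 1/5 normal; order 8: 0/3 normal; order 12: 3/3 normal; order 24: 1/1 normal.
Total normal subgroups: 9.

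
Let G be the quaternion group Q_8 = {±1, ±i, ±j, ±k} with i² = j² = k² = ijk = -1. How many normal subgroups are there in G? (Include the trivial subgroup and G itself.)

6

G has 6 subgroups. Checking conjugation-invariance by order — order 1: 1/1 normal; order 2: 1/1 normal; order 4: 3/3 normal; order 8: 1/1 normal.
Total normal subgroups: 6.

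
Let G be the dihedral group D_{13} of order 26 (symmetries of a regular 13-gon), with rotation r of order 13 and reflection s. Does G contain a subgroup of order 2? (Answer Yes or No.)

Yes

2 | 26. A subgroup of order 2 is {e, r^10s}.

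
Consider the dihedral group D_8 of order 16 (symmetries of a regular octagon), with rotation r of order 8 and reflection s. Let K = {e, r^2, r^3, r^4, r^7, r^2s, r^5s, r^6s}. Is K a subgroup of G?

No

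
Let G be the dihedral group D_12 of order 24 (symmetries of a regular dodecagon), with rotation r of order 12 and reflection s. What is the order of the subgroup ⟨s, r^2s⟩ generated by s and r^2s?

12

|⟨s⟩| = 2 and |⟨r^2s⟩| = 2, so |H| is a multiple of lcm(2, 2) = 2 and divides |G| = 24.
Closing under the operation: H = {e, r^2, r^4, r^6, r^8, r^10, s, r^2s, r^4s, r^6s, r^8s, r^10s}, so |H| = 12.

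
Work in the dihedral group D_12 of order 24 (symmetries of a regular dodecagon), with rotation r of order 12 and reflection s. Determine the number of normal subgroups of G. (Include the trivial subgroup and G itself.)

G has 34 subgroups. Checking conjugation-invariance by order — order 1: 1/1 normal; order 2: 1/13 normal; order 3: 1/1 normal; order 4: 1/7 normal; order 6: 1/5 normal; order 8: 0/3 normal; order 12: 3/3 normal; order 24: 1/1 normal.
Total normal subgroups: 9.

9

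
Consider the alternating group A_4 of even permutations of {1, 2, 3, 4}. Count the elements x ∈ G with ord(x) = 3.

8

The elements of order 3 are: (2 3 4), (2 4 3), (1 2 3), (1 2 4), (1 3 2), (1 3 4), (1 4 2), (1 4 3).
That's 8.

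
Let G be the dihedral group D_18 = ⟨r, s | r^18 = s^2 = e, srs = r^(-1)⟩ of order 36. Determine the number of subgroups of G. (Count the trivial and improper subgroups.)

45

|G| = 36, so by Lagrange every subgroup order divides 36. Divisors: 1, 2, 3, 4, 6, 9, 12, 18, 36.
Subgroups by order — order 1: 1; order 2: 19; order 3: 1; order 4: 9; order 6: 7; order 9: 1; order 12: 3; order 18: 3; order 36: 1.
Total: 1 + 19 + 1 + 9 + 7 + 1 + 3 + 3 + 1 = 45.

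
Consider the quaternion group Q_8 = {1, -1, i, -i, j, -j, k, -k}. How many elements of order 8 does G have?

No element of G has order 8 (even though 8 | 8).

0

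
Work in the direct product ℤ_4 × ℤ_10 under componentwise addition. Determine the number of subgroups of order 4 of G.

3

|G| = 40 and 4 | 40, so subgroups of order 4 are possible by Lagrange.
The subgroups of order 4 are: {(0,0), (0,5), (2,0), (2,5)}; {(0,0), (1,0), (2,0), (3,0)}; {(0,0), (1,5), (2,0), (3,5)}.
So G has 3 subgroups of order 4.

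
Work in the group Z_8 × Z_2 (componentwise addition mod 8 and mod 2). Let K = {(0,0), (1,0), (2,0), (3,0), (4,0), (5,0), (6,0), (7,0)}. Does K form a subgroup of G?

Yes

|K| = 8 divides |G| = 16, consistent with Lagrange.
K contains the identity, every element's inverse is in K, and K is closed under +: it is a subgroup.
In fact K = ⟨(7,0)⟩.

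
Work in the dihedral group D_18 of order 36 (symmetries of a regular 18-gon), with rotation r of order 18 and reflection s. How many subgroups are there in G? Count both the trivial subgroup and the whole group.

45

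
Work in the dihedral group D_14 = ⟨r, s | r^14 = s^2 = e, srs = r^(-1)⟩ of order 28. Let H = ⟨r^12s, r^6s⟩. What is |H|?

|⟨r^12s⟩| = 2 and |⟨r^6s⟩| = 2, so |H| is a multiple of lcm(2, 2) = 2 and divides |G| = 28.
Closing under the operation: H = {e, r^2, r^4, r^6, r^8, r^10, r^12, s, r^2s, r^4s, r^6s, r^8s, r^10s, r^12s}, so |H| = 14.

14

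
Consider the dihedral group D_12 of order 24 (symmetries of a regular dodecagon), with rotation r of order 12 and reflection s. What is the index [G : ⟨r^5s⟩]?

|⟨r^5s⟩| = 2 and |G| = 24.
By Lagrange, [G : H] = |G|/|H| = 24/2 = 12.

12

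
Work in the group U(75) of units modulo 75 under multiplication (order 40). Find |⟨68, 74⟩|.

8

|⟨68⟩| = 4 and |⟨74⟩| = 2, so |H| is a multiple of lcm(4, 2) = 4 and divides |G| = 40.
Closing under the operation: H = {1, 7, 26, 32, 43, 49, 68, 74}, so |H| = 8.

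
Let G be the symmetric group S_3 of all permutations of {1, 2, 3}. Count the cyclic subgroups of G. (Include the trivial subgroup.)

5

A cyclic subgroup of order d is generated by each of its φ(d) elements of order d, so the cyclic subgroups of order d number (#elements of order d)/φ(d).
Cyclic subgroups by order — order 1: 1; order 2: 3; order 3: 1.
Total: 5.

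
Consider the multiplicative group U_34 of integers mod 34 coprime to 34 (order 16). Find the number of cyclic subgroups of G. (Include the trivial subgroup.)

5

A cyclic subgroup of order d is generated by each of its φ(d) elements of order d, so the cyclic subgroups of order d number (#elements of order d)/φ(d).
Cyclic subgroups by order — order 1: 1; order 2: 1; order 4: 1; order 8: 1; order 16: 1.
Total: 5.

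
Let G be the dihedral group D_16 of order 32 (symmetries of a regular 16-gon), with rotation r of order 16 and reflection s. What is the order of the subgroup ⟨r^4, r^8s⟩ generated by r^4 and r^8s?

|⟨r^4⟩| = 4 and |⟨r^8s⟩| = 2, so |H| is a multiple of lcm(4, 2) = 4 and divides |G| = 32.
Closing under the operation: H = {e, r^4, r^8, r^12, s, r^4s, r^8s, r^12s}, so |H| = 8.

8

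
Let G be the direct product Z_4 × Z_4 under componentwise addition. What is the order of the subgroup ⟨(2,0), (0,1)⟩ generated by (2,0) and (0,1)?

8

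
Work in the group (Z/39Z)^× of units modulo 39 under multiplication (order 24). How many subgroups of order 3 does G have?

1

|G| = 24 and 3 | 24, so subgroups of order 3 are possible by Lagrange.
The subgroups of order 3 are: {1, 16, 22}.
So G has 1 subgroup of order 3.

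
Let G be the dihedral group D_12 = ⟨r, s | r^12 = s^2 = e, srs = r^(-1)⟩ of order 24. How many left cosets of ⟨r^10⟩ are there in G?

4

|⟨r^10⟩| = 6 and |G| = 24.
By Lagrange, [G : H] = |G|/|H| = 24/6 = 4.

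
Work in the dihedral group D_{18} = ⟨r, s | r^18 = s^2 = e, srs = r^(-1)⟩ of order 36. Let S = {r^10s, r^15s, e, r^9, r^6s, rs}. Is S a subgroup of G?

No

Closure fails: r^6s · rs = r^5 ∉ S. So S is not a subgroup.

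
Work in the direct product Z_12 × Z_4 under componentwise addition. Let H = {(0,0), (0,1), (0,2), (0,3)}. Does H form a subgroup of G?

Yes

|H| = 4 divides |G| = 48, consistent with Lagrange.
H contains the identity, every element's inverse is in H, and H is closed under +: it is a subgroup.
In fact H = ⟨(0,1)⟩.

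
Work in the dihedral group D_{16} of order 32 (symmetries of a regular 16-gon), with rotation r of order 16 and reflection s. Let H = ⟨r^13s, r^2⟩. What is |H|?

|⟨r^13s⟩| = 2 and |⟨r^2⟩| = 8, so |H| is a multiple of lcm(2, 8) = 8 and divides |G| = 32.
Closing under the operation: H = {e, r^2, r^4, r^6, r^8, r^10, r^12, r^14, rs, r^3s, r^5s, r^7s, r^9s, r^11s, r^13s, r^15s}, so |H| = 16.

16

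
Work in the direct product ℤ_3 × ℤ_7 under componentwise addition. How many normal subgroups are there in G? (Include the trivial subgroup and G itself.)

4

G is abelian, so every subgroup is normal.
G has 4 subgroups in total, hence 4 normal subgroups.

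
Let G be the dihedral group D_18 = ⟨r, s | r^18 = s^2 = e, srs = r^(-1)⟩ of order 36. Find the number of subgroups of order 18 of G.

|G| = 36 and 18 | 36, so subgroups of order 18 are possible by Lagrange.
The subgroups of order 18 are: {e, r, r^2, r^3, r^4, r^5, r^6, r^7, r^8, r^9, r^10, r^11, r^12, r^13, r^14, r^15, r^16, r^17}; {e, r^2, r^4, r^6, r^8, r^10, r^12, r^14, r^16, s, r^2s, r^4s, r^6s, r^8s, r^10s, r^12s, r^14s, r^16s}; {e, r^2, r^4, r^6, r^8, r^10, r^12, r^14, r^16, rs, r^3s, r^5s, r^7s, r^9s, r^11s, r^13s, r^15s, r^17s}.
So G has 3 subgroups of order 18.

3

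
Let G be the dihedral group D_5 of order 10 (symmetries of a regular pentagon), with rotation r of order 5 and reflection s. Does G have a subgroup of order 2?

2 | 10. A subgroup of order 2 is {e, r^2s}.

Yes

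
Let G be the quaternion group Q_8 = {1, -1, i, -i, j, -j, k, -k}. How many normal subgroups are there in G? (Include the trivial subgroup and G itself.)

6

G has 6 subgroups. Checking conjugation-invariance by order — order 1: 1/1 normal; order 2: 1/1 normal; order 4: 3/3 normal; order 8: 1/1 normal.
Total normal subgroups: 6.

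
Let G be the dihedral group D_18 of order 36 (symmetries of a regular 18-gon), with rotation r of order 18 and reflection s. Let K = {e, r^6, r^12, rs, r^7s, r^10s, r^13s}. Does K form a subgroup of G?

No

|K| = 7 does not divide |G| = 36, so by Lagrange K is not a subgroup.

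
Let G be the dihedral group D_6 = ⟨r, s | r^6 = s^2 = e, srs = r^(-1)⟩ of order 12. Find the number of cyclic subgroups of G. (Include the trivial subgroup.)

Group the elements of G by the cyclic subgroup they generate; each cyclic subgroup of order d accounts for φ(d) elements.
Cyclic subgroups by order — order 1: 1; order 2: 7; order 3: 1; order 6: 1.
Total: 10.

10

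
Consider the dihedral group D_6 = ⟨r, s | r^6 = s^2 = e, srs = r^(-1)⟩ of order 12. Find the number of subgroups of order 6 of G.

3

|G| = 12 and 6 | 12, so subgroups of order 6 are possible by Lagrange.
The subgroups of order 6 are: {e, r, r^2, r^3, r^4, r^5}; {e, r^2, r^4, s, r^2s, r^4s}; {e, r^2, r^4, rs, r^3s, r^5s}.
So G has 3 subgroups of order 6.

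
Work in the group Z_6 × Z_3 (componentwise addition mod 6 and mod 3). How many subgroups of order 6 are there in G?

|G| = 18 and 6 | 18, so subgroups of order 6 are possible by Lagrange.
The subgroups of order 6 are: {(0,0), (0,1), (0,2), (3,0), (3,1), (3,2)}; {(0,0), (1,0), (2,0), (3,0), (4,0), (5,0)}; {(0,0), (1,1), (2,2), (3,0), (4,1), (5,2)}; {(0,0), (1,2), (2,1), (3,0), (4,2), (5,1)}.
So G has 4 subgroups of order 6.

4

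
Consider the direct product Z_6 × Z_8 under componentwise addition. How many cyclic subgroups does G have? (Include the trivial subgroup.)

A cyclic subgroup of order d is generated by each of its φ(d) elements of order d, so the cyclic subgroups of order d number (#elements of order d)/φ(d).
Cyclic subgroups by order — order 1: 1; order 2: 3; order 3: 1; order 4: 2; order 6: 3; order 8: 2; order 12: 2; order 24: 2.
Total: 16.

16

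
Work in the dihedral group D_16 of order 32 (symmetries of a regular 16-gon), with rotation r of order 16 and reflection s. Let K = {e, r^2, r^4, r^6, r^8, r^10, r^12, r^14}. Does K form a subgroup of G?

Yes

|K| = 8 divides |G| = 32, consistent with Lagrange.
K contains the identity, every element's inverse is in K, and K is closed under ·: it is a subgroup.
In fact K = ⟨r^2⟩.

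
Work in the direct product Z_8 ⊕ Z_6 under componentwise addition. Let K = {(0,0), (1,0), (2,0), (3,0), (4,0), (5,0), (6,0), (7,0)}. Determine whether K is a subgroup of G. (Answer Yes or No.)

|K| = 8 divides |G| = 48, consistent with Lagrange.
K contains the identity, every element's inverse is in K, and K is closed under +: it is a subgroup.
In fact K = ⟨(7,0)⟩.

Yes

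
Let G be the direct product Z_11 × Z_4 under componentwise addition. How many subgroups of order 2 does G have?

1

|G| = 44 and 2 | 44, so subgroups of order 2 are possible by Lagrange.
The subgroups of order 2 are: {(0,0), (0,2)}.
So G has 1 subgroup of order 2.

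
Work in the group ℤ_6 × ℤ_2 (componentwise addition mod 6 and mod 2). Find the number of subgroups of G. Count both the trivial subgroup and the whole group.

10

|G| = 12, so by Lagrange every subgroup order divides 12. Divisors: 1, 2, 3, 4, 6, 12.
Subgroups by order — order 1: 1; order 2: 3; order 3: 1; order 4: 1; order 6: 3; order 12: 1.
Total: 1 + 3 + 1 + 1 + 3 + 1 = 10.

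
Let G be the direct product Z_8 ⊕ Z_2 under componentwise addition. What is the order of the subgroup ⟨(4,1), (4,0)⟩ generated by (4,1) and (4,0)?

4

|⟨(4,1)⟩| = 2 and |⟨(4,0)⟩| = 2, so |H| is a multiple of lcm(2, 2) = 2 and divides |G| = 16.
Closing under the operation: H = {(0,0), (0,1), (4,0), (4,1)}, so |H| = 4.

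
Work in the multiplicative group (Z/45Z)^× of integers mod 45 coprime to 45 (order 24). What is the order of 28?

4

Compute successive powers of 28 mod 45: 28, 19, 37, 1; 28^4 ≡ 1 (mod 45).
So |⟨28⟩| = 4.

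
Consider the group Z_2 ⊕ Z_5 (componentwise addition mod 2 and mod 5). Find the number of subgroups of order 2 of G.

1

|G| = 10 and 2 | 10, so subgroups of order 2 are possible by Lagrange.
The subgroups of order 2 are: {(0,0), (1,0)}.
So G has 1 subgroup of order 2.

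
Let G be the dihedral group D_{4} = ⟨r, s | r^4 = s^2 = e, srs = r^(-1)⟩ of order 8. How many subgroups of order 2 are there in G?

|G| = 8 and 2 | 8, so subgroups of order 2 are possible by Lagrange.
The subgroups of order 2 are: {e, r^2}; {e, r^2s}; {e, r^3s}; {e, rs}; … (5 in all).
So G has 5 subgroups of order 2.

5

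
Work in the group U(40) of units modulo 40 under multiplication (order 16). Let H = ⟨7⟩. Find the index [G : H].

4

|⟨7⟩| = 4 and |G| = 16.
By Lagrange, [G : H] = |G|/|H| = 16/4 = 4.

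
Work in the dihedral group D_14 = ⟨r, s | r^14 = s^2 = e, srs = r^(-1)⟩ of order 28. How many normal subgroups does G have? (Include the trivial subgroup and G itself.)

7

G has 28 subgroups. Checking conjugation-invariance by order — order 1: 1/1 normal; order 2: 1/15 normal; order 4: 0/7 normal; order 7: 1/1 normal; order 14: 3/3 normal; order 28: 1/1 normal.
Total normal subgroups: 7.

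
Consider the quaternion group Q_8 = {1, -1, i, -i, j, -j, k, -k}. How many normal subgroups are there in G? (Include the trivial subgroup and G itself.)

G has 6 subgroups. Checking conjugation-invariance by order — order 1: 1/1 normal; order 2: 1/1 normal; order 4: 3/3 normal; order 8: 1/1 normal.
Total normal subgroups: 6.

6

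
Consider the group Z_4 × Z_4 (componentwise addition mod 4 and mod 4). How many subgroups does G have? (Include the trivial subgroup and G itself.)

|G| = 16, so by Lagrange every subgroup order divides 16. Divisors: 1, 2, 4, 8, 16.
Subgroups by order — order 1: 1; order 2: 3; order 4: 7; order 8: 3; order 16: 1.
Total: 1 + 3 + 7 + 3 + 1 = 15.

15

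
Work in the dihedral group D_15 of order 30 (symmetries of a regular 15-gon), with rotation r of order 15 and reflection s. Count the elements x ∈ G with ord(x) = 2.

Enumerating element orders in G gives 15 elements of order 2.

15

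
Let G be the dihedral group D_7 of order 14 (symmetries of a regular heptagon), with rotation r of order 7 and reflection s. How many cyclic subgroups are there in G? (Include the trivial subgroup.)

Each element a generates a cyclic subgroup ⟨a⟩; distinct elements may generate the same one (a cyclic group of order d has φ(d) generators).
Cyclic subgroups by order — order 1: 1; order 2: 7; order 7: 1.
Total: 9.

9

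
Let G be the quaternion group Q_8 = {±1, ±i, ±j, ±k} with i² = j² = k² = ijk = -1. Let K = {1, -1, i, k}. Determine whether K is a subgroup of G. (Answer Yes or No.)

k ∈ K but its inverse -k ∉ K, so K is not a subgroup.

No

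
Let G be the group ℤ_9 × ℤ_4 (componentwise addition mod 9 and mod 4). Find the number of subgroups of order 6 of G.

1

|G| = 36 and 6 | 36, so subgroups of order 6 are possible by Lagrange.
The subgroups of order 6 are: {(0,0), (0,2), (3,0), (3,2), (6,0), (6,2)}.
So G has 1 subgroup of order 6.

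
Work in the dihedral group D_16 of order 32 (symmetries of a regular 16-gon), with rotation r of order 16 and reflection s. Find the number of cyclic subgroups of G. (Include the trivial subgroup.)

21

Each element a generates a cyclic subgroup ⟨a⟩; distinct elements may generate the same one (a cyclic group of order d has φ(d) generators).
Cyclic subgroups by order — order 1: 1; order 2: 17; order 4: 1; order 8: 1; order 16: 1.
Total: 21.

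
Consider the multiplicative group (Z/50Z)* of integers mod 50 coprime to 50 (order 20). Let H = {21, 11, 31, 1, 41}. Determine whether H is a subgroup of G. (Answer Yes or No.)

Yes

|H| = 5 divides |G| = 20, consistent with Lagrange.
H contains the identity, every element's inverse is in H, and H is closed under ·: it is a subgroup.
In fact H = ⟨21⟩.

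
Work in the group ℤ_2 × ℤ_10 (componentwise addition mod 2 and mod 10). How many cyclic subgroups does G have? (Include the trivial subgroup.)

8

Each element a generates a cyclic subgroup ⟨a⟩; distinct elements may generate the same one (a cyclic group of order d has φ(d) generators).
Cyclic subgroups by order — order 1: 1; order 2: 3; order 5: 1; order 10: 3.
Total: 8.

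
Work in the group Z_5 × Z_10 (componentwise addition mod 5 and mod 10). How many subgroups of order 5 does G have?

6

|G| = 50 and 5 | 50, so subgroups of order 5 are possible by Lagrange.
The subgroups of order 5 are: {(0,0), (0,2), (0,4), (0,6), (0,8)}; {(0,0), (1,0), (2,0), (3,0), (4,0)}; {(0,0), (1,2), (2,4), (3,6), (4,8)}; {(0,0), (1,4), (2,8), (3,2), (4,6)}; … (6 in all).
So G has 6 subgroups of order 5.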